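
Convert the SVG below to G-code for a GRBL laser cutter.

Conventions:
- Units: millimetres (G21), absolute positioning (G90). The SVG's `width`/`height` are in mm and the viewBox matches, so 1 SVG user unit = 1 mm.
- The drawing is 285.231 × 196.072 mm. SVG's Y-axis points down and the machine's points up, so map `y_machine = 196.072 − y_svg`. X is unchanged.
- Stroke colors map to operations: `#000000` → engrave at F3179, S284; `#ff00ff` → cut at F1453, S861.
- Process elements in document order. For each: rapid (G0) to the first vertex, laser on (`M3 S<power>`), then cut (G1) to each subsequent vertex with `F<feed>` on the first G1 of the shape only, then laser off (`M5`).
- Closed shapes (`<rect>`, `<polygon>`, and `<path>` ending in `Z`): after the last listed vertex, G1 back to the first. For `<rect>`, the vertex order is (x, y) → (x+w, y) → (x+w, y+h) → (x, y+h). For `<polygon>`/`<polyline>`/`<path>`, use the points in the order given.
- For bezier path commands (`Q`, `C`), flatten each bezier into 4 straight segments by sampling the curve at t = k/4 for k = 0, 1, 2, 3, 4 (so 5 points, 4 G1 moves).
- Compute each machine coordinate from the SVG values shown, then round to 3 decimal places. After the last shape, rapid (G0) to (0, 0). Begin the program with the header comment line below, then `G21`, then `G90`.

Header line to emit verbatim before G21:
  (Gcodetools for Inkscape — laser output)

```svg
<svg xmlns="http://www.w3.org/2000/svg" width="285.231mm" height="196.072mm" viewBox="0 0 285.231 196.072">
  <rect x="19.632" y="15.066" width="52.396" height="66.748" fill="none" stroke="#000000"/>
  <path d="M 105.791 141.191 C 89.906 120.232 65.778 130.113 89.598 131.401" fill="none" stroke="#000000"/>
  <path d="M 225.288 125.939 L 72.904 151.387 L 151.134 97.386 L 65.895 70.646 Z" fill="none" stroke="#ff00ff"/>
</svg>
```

(Gcodetools for Inkscape — laser output)
G21
G90
G0 X19.632 Y181.006
M3 S284
G1 X72.028 Y181.006 F3179
G1 X72.028 Y114.258
G1 X19.632 Y114.258
G1 X19.632 Y181.006
M5
G0 X105.791 Y54.881
M3 S284
G1 X93.210 Y65.434 F3179
G1 X82.805 Y68.119
G1 X79.845 Y66.632
G1 X89.598 Y64.671
M5
G0 X225.288 Y70.133
M3 S861
G1 X72.904 Y44.685 F1453
G1 X151.134 Y98.686
G1 X65.895 Y125.426
G1 X225.288 Y70.133
M5
G0 X0.000 Y0.000

1 u = 1 mm; y_m = 196.072 − y.

[1] `<rect>` rectangle, #000000→engrave S284 F3179: (19.632,181.006) → (72.028,181.006) → (72.028,114.258) → (19.632,114.258) → (19.632,181.006) (closed)

[2] `<path>` cubic bezier, #000000→engrave S284 F3179: (105.791,54.881) → (93.210,65.434) → (82.805,68.119) → (79.845,66.632) → (89.598,64.671)

[3] `<path>` closed polygon, #ff00ff→cut S861 F1453: (225.288,70.133) → (72.904,44.685) → (151.134,98.686) → (65.895,125.426) → (225.288,70.133) (closed)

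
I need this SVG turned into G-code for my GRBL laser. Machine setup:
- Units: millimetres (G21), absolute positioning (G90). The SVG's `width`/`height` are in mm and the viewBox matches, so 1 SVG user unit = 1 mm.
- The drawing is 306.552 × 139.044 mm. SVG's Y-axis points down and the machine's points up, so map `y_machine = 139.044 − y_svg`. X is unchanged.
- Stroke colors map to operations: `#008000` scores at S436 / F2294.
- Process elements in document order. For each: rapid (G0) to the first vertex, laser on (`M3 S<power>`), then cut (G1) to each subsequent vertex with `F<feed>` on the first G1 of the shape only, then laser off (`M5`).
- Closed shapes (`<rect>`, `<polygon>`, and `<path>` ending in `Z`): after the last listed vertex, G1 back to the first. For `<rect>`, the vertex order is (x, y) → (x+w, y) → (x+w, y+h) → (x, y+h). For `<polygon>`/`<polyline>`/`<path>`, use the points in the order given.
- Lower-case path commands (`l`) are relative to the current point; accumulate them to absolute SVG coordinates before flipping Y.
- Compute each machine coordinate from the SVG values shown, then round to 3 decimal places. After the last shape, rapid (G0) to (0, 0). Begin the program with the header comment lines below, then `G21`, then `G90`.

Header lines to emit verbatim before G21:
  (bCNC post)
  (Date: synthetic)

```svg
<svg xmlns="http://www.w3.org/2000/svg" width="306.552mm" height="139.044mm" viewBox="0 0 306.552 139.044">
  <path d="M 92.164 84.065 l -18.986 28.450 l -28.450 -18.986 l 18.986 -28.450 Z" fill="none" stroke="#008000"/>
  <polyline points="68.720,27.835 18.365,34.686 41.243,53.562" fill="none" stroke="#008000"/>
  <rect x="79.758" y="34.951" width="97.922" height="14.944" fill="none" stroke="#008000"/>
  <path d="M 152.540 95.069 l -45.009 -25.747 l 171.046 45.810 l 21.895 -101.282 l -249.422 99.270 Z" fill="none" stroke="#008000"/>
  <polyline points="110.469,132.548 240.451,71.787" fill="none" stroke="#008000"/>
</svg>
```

Since the viewBox matches the mm dimensions, user units are millimetres directly. The only transform is the Y-flip y_m = 139.044 − y_svg.

Shape 1 is a regular polygon drawn with `<path>`. Its stroke #008000 means score at S436, F2294. After flipping Y the toolpath is (92.164,54.979) → (73.178,26.529) → (44.728,45.515) → (63.714,73.965) → (92.164,54.979), returning to the start.

Shape 2 is a open polyline drawn with `<polyline>`. Its stroke #008000 means score at S436, F2294. After flipping Y the toolpath is (68.720,111.209) → (18.365,104.358) → (41.243,85.482).

Shape 3 is a rectangle drawn with `<rect>`. Its stroke #008000 means score at S436, F2294. After flipping Y the toolpath is (79.758,104.093) → (177.680,104.093) → (177.680,89.149) → (79.758,89.149) → (79.758,104.093), returning to the start.

Shape 4 is a closed polygon drawn with `<path>`. Its stroke #008000 means score at S436, F2294. After flipping Y the toolpath is (152.540,43.975) → (107.531,69.722) → (278.577,23.912) → (300.472,125.194) → (51.050,25.924) → (152.540,43.975), returning to the start.

Shape 5 is a line segment drawn with `<polyline>`. Its stroke #008000 means score at S436, F2294. After flipping Y the toolpath is (110.469,6.496) → (240.451,67.257).

(bCNC post)
(Date: synthetic)
G21
G90
G0 X92.164 Y54.979
M3 S436
G1 X73.178 Y26.529 F2294
G1 X44.728 Y45.515
G1 X63.714 Y73.965
G1 X92.164 Y54.979
M5
G0 X68.720 Y111.209
M3 S436
G1 X18.365 Y104.358 F2294
G1 X41.243 Y85.482
M5
G0 X79.758 Y104.093
M3 S436
G1 X177.680 Y104.093 F2294
G1 X177.680 Y89.149
G1 X79.758 Y89.149
G1 X79.758 Y104.093
M5
G0 X152.540 Y43.975
M3 S436
G1 X107.531 Y69.722 F2294
G1 X278.577 Y23.912
G1 X300.472 Y125.194
G1 X51.050 Y25.924
G1 X152.540 Y43.975
M5
G0 X110.469 Y6.496
M3 S436
G1 X240.451 Y67.257 F2294
M5
G0 X0.000 Y0.000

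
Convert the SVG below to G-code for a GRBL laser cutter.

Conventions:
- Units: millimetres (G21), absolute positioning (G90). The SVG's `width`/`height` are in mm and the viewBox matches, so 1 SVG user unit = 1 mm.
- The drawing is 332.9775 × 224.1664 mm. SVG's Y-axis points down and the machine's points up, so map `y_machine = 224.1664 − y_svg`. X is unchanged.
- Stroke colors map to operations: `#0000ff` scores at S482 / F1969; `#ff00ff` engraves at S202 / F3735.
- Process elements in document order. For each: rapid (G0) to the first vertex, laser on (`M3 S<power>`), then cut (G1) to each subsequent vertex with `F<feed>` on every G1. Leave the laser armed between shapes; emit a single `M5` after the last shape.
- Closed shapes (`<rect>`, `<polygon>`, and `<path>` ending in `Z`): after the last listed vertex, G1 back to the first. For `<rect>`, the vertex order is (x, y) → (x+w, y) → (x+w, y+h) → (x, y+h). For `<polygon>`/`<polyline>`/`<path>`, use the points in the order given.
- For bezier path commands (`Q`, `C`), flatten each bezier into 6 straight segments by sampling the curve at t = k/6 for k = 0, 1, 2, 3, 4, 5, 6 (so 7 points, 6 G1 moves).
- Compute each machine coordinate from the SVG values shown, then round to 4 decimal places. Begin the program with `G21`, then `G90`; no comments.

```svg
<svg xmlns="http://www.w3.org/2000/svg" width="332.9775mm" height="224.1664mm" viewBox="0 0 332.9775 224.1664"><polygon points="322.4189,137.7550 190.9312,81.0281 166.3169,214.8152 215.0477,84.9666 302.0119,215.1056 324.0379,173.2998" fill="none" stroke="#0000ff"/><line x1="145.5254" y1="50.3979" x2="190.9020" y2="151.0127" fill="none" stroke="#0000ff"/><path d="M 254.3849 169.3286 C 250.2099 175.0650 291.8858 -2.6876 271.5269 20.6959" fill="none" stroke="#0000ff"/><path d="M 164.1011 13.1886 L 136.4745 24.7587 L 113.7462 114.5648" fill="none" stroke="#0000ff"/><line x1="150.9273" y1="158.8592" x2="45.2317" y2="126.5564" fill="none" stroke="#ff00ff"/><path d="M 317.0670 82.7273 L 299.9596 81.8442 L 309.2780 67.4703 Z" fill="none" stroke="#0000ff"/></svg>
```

G21
G90
G0 X322.4189 Y86.4114
M3 S482
G1 X190.9312 Y143.1383 F1969
G1 X166.3169 Y9.3512 F1969
G1 X215.0477 Y139.1998 F1969
G1 X302.0119 Y9.0608 F1969
G1 X324.0379 Y50.8666 F1969
G1 X322.4189 Y86.4114 F1969
G0 X145.5254 Y173.7685
M3 S482
G1 X190.9020 Y73.1537 F1969
G0 X254.3849 Y54.8378
M3 S482
G1 X255.6188 Y65.4797 F1969
G1 X261.4978 Y96.0190 F1969
G1 X269.0249 Y135.7718 F1969
G1 X275.2033 Y174.0540 F1969
G1 X277.0363 Y200.1816 F1969
G1 X271.5269 Y203.4705 F1969
G0 X164.1011 Y210.9778
M3 S482
G1 X136.4745 Y199.4077 F1969
G1 X113.7462 Y109.6016 F1969
G0 X150.9273 Y65.3072
M3 S202
G1 X45.2317 Y97.6100 F3735
G0 X317.0670 Y141.4391
M3 S482
G1 X299.9596 Y142.3222 F1969
G1 X309.2780 Y156.6961 F1969
G1 X317.0670 Y141.4391 F1969
M5

1 u = 1 mm; y_m = 224.1664 − y.

[1] `<polygon>` closed polygon, #0000ff→score S482 F1969: (322.4189,86.4114) → (190.9312,143.1383) → (166.3169,9.3512) → (215.0477,139.1998) → (302.0119,9.0608) → (324.0379,50.8666) → (322.4189,86.4114) (closed)

[2] `<line>` line segment, #0000ff→score S482 F1969: (145.5254,173.7685) → (190.9020,73.1537)

[3] `<path>` cubic bezier, #0000ff→score S482 F1969: (254.3849,54.8378) → (255.6188,65.4797) → (261.4978,96.0190) → (269.0249,135.7718) → (275.2033,174.0540) → (277.0363,200.1816) → (271.5269,203.4705)

[4] `<path>` open polyline, #0000ff→score S482 F1969: (164.1011,210.9778) → (136.4745,199.4077) → (113.7462,109.6016)

[5] `<line>` line segment, #ff00ff→engrave S202 F3735: (150.9273,65.3072) → (45.2317,97.6100)

[6] `<path>` regular polygon, #0000ff→score S482 F1969: (317.0670,141.4391) → (299.9596,142.3222) → (309.2780,156.6961) → (317.0670,141.4391) (closed)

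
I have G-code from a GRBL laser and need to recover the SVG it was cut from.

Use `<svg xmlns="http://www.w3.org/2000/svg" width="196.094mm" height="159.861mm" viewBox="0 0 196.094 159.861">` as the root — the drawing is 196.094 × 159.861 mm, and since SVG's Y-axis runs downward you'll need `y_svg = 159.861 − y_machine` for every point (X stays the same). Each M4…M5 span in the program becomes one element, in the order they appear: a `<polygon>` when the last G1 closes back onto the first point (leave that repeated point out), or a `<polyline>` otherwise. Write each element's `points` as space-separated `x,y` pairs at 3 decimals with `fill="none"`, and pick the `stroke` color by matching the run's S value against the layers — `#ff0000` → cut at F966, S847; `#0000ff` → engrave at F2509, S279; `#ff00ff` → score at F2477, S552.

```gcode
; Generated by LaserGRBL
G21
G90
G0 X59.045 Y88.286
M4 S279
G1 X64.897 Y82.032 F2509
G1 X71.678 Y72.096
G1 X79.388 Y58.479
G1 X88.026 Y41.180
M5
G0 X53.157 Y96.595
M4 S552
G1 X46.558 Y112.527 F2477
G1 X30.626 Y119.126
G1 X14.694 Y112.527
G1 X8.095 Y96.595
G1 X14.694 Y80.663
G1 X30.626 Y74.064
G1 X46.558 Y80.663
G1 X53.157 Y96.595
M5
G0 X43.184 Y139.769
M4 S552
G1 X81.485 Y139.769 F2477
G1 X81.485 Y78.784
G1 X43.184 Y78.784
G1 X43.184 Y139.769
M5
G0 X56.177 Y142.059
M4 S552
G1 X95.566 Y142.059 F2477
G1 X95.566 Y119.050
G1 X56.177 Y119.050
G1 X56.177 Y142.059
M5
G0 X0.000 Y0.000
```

Each laser-on run becomes one SVG element. Flip Y back into SVG space with y_svg = 159.861 − y_machine.

Run 1: S279 ⇒ engrave layer `#0000ff`. The run is open, so emit a `<polyline>` with points (Y-flipped): 59.045,71.575 64.897,77.829 71.678,87.765 79.388,101.382 88.026,118.681.

Run 2: power S552 maps to stroke `#ff00ff` (score). The run returns to its start, so emit a `<polygon>` with points (Y-flipped): 53.157,63.266 46.558,47.334 30.626,40.735 14.694,47.334 8.095,63.266 14.694,79.198 30.626,85.797 46.558,79.198.

Run 3: S552 ⇒ score layer `#ff00ff`. The run returns to its start, so emit a `<polygon>` with points (Y-flipped): 43.184,20.092 81.485,20.092 81.485,81.077 43.184,81.077.

Run 4: S552 ⇒ score layer `#ff00ff`. The run returns to its start, so emit a `<polygon>` with points (Y-flipped): 56.177,17.802 95.566,17.802 95.566,40.811 56.177,40.811.

<svg xmlns="http://www.w3.org/2000/svg" width="196.094mm" height="159.861mm" viewBox="0 0 196.094 159.861">
  <polyline points="59.045,71.575 64.897,77.829 71.678,87.765 79.388,101.382 88.026,118.681" fill="none" stroke="#0000ff"/>
  <polygon points="53.157,63.266 46.558,47.334 30.626,40.735 14.694,47.334 8.095,63.266 14.694,79.198 30.626,85.797 46.558,79.198" fill="none" stroke="#ff00ff"/>
  <polygon points="43.184,20.092 81.485,20.092 81.485,81.077 43.184,81.077" fill="none" stroke="#ff00ff"/>
  <polygon points="56.177,17.802 95.566,17.802 95.566,40.811 56.177,40.811" fill="none" stroke="#ff00ff"/>
</svg>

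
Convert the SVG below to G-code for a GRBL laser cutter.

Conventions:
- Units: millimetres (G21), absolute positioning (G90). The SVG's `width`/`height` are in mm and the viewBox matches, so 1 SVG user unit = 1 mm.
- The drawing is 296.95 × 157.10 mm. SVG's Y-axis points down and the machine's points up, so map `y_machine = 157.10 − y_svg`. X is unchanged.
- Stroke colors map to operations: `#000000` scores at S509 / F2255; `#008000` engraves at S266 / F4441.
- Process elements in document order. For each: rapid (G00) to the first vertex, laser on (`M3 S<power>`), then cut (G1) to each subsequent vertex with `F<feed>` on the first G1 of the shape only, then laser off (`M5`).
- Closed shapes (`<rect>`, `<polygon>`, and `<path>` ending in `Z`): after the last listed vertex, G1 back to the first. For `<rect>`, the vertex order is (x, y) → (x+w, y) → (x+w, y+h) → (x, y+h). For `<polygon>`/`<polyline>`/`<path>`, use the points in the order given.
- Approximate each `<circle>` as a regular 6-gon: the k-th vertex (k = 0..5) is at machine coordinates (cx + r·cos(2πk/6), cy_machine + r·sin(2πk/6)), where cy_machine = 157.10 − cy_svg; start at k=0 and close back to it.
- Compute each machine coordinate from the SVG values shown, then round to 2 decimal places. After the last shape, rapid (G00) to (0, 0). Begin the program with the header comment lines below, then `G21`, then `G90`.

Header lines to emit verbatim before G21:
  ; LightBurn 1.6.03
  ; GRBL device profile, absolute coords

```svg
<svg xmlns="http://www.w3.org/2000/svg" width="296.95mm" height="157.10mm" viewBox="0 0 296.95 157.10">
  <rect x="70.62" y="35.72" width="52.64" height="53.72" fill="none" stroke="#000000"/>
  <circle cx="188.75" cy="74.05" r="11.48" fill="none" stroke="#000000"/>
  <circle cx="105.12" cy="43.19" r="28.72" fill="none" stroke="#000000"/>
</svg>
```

; LightBurn 1.6.03
; GRBL device profile, absolute coords
G21
G90
G00 X70.62 Y121.38
M3 S509
G1 X123.26 Y121.38 F2255
G1 X123.26 Y67.66
G1 X70.62 Y67.66
G1 X70.62 Y121.38
M5
G00 X200.23 Y83.05
M3 S509
G1 X194.49 Y92.99 F2255
G1 X183.01 Y92.99
G1 X177.27 Y83.05
G1 X183.01 Y73.11
G1 X194.49 Y73.11
G1 X200.23 Y83.05
M5
G00 X133.84 Y113.91
M3 S509
G1 X119.48 Y138.78 F2255
G1 X90.76 Y138.78
G1 X76.40 Y113.91
G1 X90.76 Y89.04
G1 X119.48 Y89.04
G1 X133.84 Y113.91
M5
G00 X0.00 Y0.00

viewBox `0 0 296.95 157.10` with mm width/height → 1 unit = 1 mm. Flip: y_m = 157.10 − y_svg.

**Shape 1** — `<rect>` rectangle, stroke `#000000` → score (S509, F2255). Machine vertices: (70.62,121.38) → (123.26,121.38) → (123.26,67.66) → (70.62,67.66) → (70.62,121.38). Closed: final G1 returns to the first vertex.

**Shape 2** — `<circle>` circle, stroke `#000000` → score (S509, F2255). Machine vertices: (200.23,83.05) → (194.49,92.99) → (183.01,92.99) → (177.27,83.05) → (183.01,73.11) → (194.49,73.11) → (200.23,83.05). Closed: final G1 returns to the first vertex.

**Shape 3** — `<circle>` circle, stroke `#000000` → score (S509, F2255). Machine vertices: (133.84,113.91) → (119.48,138.78) → (90.76,138.78) → (76.40,113.91) → (90.76,89.04) → (119.48,89.04) → (133.84,113.91). Closed: final G1 returns to the first vertex.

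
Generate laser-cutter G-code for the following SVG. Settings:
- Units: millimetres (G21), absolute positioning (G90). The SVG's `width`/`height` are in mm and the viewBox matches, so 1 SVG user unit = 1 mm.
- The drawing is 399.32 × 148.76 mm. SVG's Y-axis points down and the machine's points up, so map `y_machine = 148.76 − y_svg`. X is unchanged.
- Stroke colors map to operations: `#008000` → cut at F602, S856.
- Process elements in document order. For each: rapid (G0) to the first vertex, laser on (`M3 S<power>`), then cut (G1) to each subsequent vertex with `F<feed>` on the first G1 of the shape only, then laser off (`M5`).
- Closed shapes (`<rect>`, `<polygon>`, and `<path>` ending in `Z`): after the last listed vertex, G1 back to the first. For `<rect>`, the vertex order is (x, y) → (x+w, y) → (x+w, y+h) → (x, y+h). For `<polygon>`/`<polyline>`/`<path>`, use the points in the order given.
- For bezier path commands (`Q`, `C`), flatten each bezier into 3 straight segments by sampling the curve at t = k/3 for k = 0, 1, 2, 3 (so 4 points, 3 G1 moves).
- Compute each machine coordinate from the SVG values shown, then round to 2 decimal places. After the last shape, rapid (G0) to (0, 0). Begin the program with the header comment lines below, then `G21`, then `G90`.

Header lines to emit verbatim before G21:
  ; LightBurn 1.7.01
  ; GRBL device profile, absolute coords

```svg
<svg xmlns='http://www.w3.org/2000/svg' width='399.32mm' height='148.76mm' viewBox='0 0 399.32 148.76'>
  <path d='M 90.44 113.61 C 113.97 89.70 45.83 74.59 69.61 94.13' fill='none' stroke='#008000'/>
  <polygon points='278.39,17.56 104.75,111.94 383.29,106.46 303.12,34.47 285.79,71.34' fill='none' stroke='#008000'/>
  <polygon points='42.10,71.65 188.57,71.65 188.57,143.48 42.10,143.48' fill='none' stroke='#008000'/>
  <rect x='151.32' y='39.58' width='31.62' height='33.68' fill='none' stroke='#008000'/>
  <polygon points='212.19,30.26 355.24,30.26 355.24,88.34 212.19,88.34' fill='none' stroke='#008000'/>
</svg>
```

; LightBurn 1.7.01
; GRBL device profile, absolute coords
G21
G90
G0 X90.44 Y35.15
M3 S856
G1 X90.21 Y55.17 F602
G1 X69.67 Y63.58
G1 X69.61 Y54.63
M5
G0 X278.39 Y131.20
M3 S856
G1 X104.75 Y36.82 F602
G1 X383.29 Y42.30
G1 X303.12 Y114.29
G1 X285.79 Y77.42
G1 X278.39 Y131.20
M5
G0 X42.10 Y77.11
M3 S856
G1 X188.57 Y77.11 F602
G1 X188.57 Y5.28
G1 X42.10 Y5.28
G1 X42.10 Y77.11
M5
G0 X151.32 Y109.18
M3 S856
G1 X182.94 Y109.18 F602
G1 X182.94 Y75.50
G1 X151.32 Y75.50
G1 X151.32 Y109.18
M5
G0 X212.19 Y118.50
M3 S856
G1 X355.24 Y118.50 F602
G1 X355.24 Y60.42
G1 X212.19 Y60.42
G1 X212.19 Y118.50
M5
G0 X0.00 Y0.00

1 u = 1 mm; y_m = 148.76 − y.

[1] `<path>` cubic bezier, #008000→cut S856 F602: (90.44,35.15) → (90.21,55.17) → (69.67,63.58) → (69.61,54.63)

[2] `<polygon>` closed polygon, #008000→cut S856 F602: (278.39,131.20) → (104.75,36.82) → (383.29,42.30) → (303.12,114.29) → (285.79,77.42) → (278.39,131.20) (closed)

[3] `<polygon>` rectangle, #008000→cut S856 F602: (42.10,77.11) → (188.57,77.11) → (188.57,5.28) → (42.10,5.28) → (42.10,77.11) (closed)

[4] `<rect>` rectangle, #008000→cut S856 F602: (151.32,109.18) → (182.94,109.18) → (182.94,75.50) → (151.32,75.50) → (151.32,109.18) (closed)

[5] `<polygon>` rectangle, #008000→cut S856 F602: (212.19,118.50) → (355.24,118.50) → (355.24,60.42) → (212.19,60.42) → (212.19,118.50) (closed)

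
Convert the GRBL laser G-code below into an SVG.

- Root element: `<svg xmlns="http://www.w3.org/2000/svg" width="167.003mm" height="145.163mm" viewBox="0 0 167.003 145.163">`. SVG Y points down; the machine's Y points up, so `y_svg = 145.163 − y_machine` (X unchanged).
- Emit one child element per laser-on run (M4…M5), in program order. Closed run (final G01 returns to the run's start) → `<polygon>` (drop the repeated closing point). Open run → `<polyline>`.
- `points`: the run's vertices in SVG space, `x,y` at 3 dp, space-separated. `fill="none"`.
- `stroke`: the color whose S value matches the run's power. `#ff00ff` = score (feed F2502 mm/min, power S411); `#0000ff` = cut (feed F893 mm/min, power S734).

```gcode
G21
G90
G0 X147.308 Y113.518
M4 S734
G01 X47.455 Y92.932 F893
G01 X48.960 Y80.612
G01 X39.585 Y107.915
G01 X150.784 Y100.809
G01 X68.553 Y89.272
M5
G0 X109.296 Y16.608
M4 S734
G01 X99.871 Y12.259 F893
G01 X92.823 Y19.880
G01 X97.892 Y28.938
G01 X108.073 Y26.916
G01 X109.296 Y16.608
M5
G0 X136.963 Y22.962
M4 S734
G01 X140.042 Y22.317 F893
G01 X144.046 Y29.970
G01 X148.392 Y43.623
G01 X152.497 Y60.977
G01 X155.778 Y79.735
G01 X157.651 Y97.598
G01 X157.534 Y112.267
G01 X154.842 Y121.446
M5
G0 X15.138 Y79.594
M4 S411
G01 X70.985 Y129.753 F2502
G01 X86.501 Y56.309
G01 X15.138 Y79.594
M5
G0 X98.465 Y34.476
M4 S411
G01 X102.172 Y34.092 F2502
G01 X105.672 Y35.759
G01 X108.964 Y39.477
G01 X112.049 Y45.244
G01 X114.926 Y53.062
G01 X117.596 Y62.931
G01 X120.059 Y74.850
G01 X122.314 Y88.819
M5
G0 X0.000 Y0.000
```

Machine Y-up, SVG Y-down with viewBox height 145.163, so y_svg = 145.163 − y_machine; X carries over.

Run 1: power S734 maps to stroke `#0000ff` (cut). The run is open, so emit a `<polyline>` with points (Y-flipped): 147.308,31.645 47.455,52.231 48.960,64.551 39.585,37.248 150.784,44.354 68.553,55.891.

Run 2: S734 ⇒ cut layer `#0000ff`. The run returns to its start, so emit a `<polygon>` with points (Y-flipped): 109.296,128.555 99.871,132.904 92.823,125.283 97.892,116.225 108.073,118.247.

Run 3: the run's S734 means `#0000ff` (cut). The run is open, so emit a `<polyline>` with points (Y-flipped): 136.963,122.201 140.042,122.846 144.046,115.193 148.392,101.540 152.497,84.186 155.778,65.428 157.651,47.565 157.534,32.896 154.842,23.717.

Run 4: power S411 maps to stroke `#ff00ff` (score). The run returns to its start, so emit a `<polygon>` with points (Y-flipped): 15.138,65.569 70.985,15.410 86.501,88.854.

Run 5: S411 ⇒ score layer `#ff00ff`. The run is open, so emit a `<polyline>` with points (Y-flipped): 98.465,110.687 102.172,111.071 105.672,109.404 108.964,105.686 112.049,99.919 114.926,92.101 117.596,82.232 120.059,70.313 122.314,56.344.

<svg xmlns="http://www.w3.org/2000/svg" width="167.003mm" height="145.163mm" viewBox="0 0 167.003 145.163">
  <polyline points="147.308,31.645 47.455,52.231 48.960,64.551 39.585,37.248 150.784,44.354 68.553,55.891" fill="none" stroke="#0000ff"/>
  <polygon points="109.296,128.555 99.871,132.904 92.823,125.283 97.892,116.225 108.073,118.247" fill="none" stroke="#0000ff"/>
  <polyline points="136.963,122.201 140.042,122.846 144.046,115.193 148.392,101.540 152.497,84.186 155.778,65.428 157.651,47.565 157.534,32.896 154.842,23.717" fill="none" stroke="#0000ff"/>
  <polygon points="15.138,65.569 70.985,15.410 86.501,88.854" fill="none" stroke="#ff00ff"/>
  <polyline points="98.465,110.687 102.172,111.071 105.672,109.404 108.964,105.686 112.049,99.919 114.926,92.101 117.596,82.232 120.059,70.313 122.314,56.344" fill="none" stroke="#ff00ff"/>
</svg>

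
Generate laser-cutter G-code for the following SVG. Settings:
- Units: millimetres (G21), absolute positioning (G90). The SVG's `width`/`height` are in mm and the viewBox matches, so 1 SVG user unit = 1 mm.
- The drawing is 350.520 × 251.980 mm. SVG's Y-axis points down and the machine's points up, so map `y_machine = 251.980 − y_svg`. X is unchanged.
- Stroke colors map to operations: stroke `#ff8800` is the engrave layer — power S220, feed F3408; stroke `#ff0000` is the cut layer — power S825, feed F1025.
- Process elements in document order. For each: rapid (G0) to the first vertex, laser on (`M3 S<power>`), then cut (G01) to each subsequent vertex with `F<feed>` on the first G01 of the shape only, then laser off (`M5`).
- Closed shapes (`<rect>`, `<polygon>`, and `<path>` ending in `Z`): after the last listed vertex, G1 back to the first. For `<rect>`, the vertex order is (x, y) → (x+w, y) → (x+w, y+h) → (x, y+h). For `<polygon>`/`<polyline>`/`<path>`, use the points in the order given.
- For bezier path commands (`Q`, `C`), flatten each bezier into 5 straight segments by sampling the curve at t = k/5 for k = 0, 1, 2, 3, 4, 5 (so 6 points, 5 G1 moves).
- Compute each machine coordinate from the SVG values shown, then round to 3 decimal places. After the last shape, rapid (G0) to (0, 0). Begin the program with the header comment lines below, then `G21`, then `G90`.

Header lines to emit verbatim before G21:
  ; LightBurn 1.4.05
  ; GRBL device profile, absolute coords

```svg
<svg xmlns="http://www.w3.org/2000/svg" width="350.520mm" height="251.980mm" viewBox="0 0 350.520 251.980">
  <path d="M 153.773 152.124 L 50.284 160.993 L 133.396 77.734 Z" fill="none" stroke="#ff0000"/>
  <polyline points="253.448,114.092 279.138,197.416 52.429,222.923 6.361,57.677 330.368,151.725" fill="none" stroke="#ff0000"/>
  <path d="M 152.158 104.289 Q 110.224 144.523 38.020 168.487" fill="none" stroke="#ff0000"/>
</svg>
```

Since the viewBox matches the mm dimensions, user units are millimetres directly. The only transform is the Y-flip y_m = 251.980 − y_svg.

Shape 1 is a closed polygon drawn with `<path>`. Its stroke #ff0000 means cut at S825, F1025. After flipping Y the toolpath is (153.773,99.856) → (50.284,90.987) → (133.396,174.246) → (153.773,99.856), returning to the start.

Shape 2 is a open polyline drawn with `<polyline>`. Its stroke #ff0000 means cut at S825, F1025. After flipping Y the toolpath is (253.448,137.888) → (279.138,54.564) → (52.429,29.057) → (6.361,194.303) → (330.368,100.255).

Shape 3 is a quadratic bezier drawn with `<path>`. Its stroke #ff0000 means cut at S825, F1025. After flipping Y the toolpath is (152.158,147.691) → (134.174,132.248) → (113.768,118.107) → (90.940,105.267) → (65.691,93.729) → (38.020,83.493).

; LightBurn 1.4.05
; GRBL device profile, absolute coords
G21
G90
G0 X153.773 Y99.856
M3 S825
G01 X50.284 Y90.987 F1025
G01 X133.396 Y174.246
G01 X153.773 Y99.856
M5
G0 X253.448 Y137.888
M3 S825
G01 X279.138 Y54.564 F1025
G01 X52.429 Y29.057
G01 X6.361 Y194.303
G01 X330.368 Y100.255
M5
G0 X152.158 Y147.691
M3 S825
G01 X134.174 Y132.248 F1025
G01 X113.768 Y118.107
G01 X90.940 Y105.267
G01 X65.691 Y93.729
G01 X38.020 Y83.493
M5
G0 X0.000 Y0.000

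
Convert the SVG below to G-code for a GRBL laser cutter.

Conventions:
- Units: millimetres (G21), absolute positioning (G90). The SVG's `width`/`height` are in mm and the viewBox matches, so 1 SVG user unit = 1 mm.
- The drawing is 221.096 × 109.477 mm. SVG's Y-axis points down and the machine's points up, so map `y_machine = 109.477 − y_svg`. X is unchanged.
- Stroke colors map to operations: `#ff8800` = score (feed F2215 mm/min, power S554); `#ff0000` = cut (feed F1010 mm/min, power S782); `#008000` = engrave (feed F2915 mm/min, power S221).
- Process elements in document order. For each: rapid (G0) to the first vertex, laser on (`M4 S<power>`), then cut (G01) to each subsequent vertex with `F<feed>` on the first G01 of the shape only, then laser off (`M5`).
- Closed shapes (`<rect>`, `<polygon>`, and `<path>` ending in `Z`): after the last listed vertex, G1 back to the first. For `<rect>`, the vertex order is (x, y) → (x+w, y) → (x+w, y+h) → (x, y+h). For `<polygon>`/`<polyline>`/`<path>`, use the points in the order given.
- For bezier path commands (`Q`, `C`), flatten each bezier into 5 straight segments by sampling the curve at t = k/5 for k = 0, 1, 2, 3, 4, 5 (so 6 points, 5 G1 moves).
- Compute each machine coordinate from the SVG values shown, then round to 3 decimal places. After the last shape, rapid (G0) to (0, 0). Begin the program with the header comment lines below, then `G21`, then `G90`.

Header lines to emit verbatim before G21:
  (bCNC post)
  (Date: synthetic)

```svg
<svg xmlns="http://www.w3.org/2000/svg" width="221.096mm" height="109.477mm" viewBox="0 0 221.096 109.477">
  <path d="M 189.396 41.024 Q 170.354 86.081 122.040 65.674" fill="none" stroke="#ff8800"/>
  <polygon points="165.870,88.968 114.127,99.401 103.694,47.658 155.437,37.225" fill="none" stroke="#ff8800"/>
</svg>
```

viewBox `0 0 221.096 109.477` with mm width/height → 1 unit = 1 mm. Flip: y_m = 109.477 − y_svg.

**Shape 1** — `<path>` quadratic bezier, stroke `#ff8800` → score (S554, F2215). Control points (SVG): P0=(189.396,41.024), P1=(170.354,86.081), P2=(122.040,65.674); sampled at t=k/5. Machine vertices: (189.396,68.453) → (180.608,53.049) → (169.479,42.882) → (156.008,37.952) → (140.195,38.259) → (122.040,43.803). Open path.

**Shape 2** — `<polygon>` regular polygon, stroke `#ff8800` → score (S554, F2215). Machine vertices: (165.870,20.509) → (114.127,10.076) → (103.694,61.819) → (155.437,72.252) → (165.870,20.509). Closed: final G1 returns to the first vertex.

(bCNC post)
(Date: synthetic)
G21
G90
G0 X189.396 Y68.453
M4 S554
G01 X180.608 Y53.049 F2215
G01 X169.479 Y42.882
G01 X156.008 Y37.952
G01 X140.195 Y38.259
G01 X122.040 Y43.803
M5
G0 X165.870 Y20.509
M4 S554
G01 X114.127 Y10.076 F2215
G01 X103.694 Y61.819
G01 X155.437 Y72.252
G01 X165.870 Y20.509
M5
G0 X0.000 Y0.000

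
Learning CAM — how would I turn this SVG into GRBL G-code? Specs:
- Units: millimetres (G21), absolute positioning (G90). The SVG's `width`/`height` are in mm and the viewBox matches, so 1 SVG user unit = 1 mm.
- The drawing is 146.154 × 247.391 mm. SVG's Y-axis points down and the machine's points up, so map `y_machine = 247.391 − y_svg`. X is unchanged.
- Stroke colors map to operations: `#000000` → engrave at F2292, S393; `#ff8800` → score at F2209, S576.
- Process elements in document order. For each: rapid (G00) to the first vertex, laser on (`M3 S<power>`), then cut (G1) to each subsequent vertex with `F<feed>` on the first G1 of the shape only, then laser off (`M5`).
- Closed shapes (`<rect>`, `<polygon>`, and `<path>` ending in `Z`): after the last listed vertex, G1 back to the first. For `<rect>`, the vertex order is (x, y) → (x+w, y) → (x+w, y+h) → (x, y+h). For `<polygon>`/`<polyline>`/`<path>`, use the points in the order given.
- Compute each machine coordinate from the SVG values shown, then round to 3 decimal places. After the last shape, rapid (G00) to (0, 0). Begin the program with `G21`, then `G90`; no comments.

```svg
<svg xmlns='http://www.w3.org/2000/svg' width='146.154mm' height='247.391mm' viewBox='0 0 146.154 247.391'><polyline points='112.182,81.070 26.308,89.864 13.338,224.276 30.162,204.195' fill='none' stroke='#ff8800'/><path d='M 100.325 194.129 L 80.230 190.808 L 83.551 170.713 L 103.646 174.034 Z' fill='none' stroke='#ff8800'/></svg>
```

G21
G90
G00 X112.182 Y166.321
M3 S576
G1 X26.308 Y157.527 F2209
G1 X13.338 Y23.115
G1 X30.162 Y43.196
M5
G00 X100.325 Y53.262
M3 S576
G1 X80.230 Y56.583 F2209
G1 X83.551 Y76.678
G1 X103.646 Y73.357
G1 X100.325 Y53.262
M5
G00 X0.000 Y0.000

1 u = 1 mm; y_m = 247.391 − y.

[1] `<polyline>` open polyline, #ff8800→score S576 F2209: (112.182,166.321) → (26.308,157.527) → (13.338,23.115) → (30.162,43.196)

[2] `<path>` regular polygon, #ff8800→score S576 F2209: (100.325,53.262) → (80.230,56.583) → (83.551,76.678) → (103.646,73.357) → (100.325,53.262) (closed)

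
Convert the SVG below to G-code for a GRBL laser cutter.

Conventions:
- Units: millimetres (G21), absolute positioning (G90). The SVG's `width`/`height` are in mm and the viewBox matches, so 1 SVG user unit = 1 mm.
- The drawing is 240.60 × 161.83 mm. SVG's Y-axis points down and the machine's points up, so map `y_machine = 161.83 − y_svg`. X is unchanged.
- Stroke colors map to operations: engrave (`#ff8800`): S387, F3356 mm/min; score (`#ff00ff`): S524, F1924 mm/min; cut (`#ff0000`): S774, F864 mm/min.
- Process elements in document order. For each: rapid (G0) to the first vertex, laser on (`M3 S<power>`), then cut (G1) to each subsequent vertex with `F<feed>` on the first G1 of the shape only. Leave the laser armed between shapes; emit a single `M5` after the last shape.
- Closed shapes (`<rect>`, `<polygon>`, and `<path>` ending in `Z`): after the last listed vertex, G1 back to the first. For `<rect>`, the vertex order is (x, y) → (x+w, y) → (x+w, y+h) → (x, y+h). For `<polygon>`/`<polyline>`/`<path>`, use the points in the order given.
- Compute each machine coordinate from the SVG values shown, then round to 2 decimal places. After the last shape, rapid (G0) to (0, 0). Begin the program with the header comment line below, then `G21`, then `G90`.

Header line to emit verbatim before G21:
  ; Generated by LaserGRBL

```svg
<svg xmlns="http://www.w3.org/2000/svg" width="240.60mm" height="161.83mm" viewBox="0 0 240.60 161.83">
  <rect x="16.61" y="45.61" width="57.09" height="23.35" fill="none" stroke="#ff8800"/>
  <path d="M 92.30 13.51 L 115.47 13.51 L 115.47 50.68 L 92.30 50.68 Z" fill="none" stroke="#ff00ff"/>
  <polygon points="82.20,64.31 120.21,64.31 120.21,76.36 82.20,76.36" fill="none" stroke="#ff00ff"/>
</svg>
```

; Generated by LaserGRBL
G21
G90
G0 X16.61 Y116.22
M3 S387
G1 X73.70 Y116.22 F3356
G1 X73.70 Y92.87
G1 X16.61 Y92.87
G1 X16.61 Y116.22
G0 X92.30 Y148.32
M3 S524
G1 X115.47 Y148.32 F1924
G1 X115.47 Y111.15
G1 X92.30 Y111.15
G1 X92.30 Y148.32
G0 X82.20 Y97.52
M3 S524
G1 X120.21 Y97.52 F1924
G1 X120.21 Y85.47
G1 X82.20 Y85.47
G1 X82.20 Y97.52
M5
G0 X0.00 Y0.00

1 u = 1 mm; y_m = 161.83 − y.

[1] `<rect>` rectangle, #ff8800→engrave S387 F3356: (16.61,116.22) → (73.70,116.22) → (73.70,92.87) → (16.61,92.87) → (16.61,116.22) (closed)

[2] `<path>` rectangle, #ff00ff→score S524 F1924: (92.30,148.32) → (115.47,148.32) → (115.47,111.15) → (92.30,111.15) → (92.30,148.32) (closed)

[3] `<polygon>` rectangle, #ff00ff→score S524 F1924: (82.20,97.52) → (120.21,97.52) → (120.21,85.47) → (82.20,85.47) → (82.20,97.52) (closed)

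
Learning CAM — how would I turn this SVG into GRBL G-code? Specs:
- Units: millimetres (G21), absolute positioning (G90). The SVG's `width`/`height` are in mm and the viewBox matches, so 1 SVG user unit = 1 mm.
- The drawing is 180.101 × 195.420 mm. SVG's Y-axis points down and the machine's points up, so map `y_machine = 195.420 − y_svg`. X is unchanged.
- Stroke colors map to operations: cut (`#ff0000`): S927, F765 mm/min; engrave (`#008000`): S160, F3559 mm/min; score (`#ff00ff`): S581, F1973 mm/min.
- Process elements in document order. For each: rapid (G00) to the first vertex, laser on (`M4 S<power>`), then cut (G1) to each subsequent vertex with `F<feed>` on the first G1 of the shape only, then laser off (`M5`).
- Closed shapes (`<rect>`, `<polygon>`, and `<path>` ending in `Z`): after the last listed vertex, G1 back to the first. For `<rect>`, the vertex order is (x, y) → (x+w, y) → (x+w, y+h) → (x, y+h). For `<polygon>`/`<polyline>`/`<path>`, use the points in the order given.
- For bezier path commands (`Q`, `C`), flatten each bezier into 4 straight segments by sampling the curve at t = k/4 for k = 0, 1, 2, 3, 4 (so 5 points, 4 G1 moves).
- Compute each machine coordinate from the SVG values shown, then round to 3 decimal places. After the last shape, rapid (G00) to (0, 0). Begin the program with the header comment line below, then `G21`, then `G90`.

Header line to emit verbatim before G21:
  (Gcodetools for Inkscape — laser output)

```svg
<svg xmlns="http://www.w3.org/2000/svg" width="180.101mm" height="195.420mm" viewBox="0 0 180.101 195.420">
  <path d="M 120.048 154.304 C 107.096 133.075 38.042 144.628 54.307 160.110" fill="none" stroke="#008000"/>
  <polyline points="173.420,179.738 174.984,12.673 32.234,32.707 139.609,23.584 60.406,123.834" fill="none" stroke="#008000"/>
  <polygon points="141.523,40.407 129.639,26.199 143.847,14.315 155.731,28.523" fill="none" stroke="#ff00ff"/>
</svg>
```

Since the viewBox matches the mm dimensions, user units are millimetres directly. The only transform is the Y-flip y_m = 195.420 − y_svg.

Shape 1 is a cubic bezier drawn with `<path>`. Its stroke #008000 means engrave at S160, F3559. After flipping Y the toolpath is (120.048,41.116) → (102.025,51.342) → (76.221,51.980) → (55.896,45.734) → (54.307,35.310).

Shape 2 is a open polyline drawn with `<polyline>`. Its stroke #008000 means engrave at S160, F3559. After flipping Y the toolpath is (173.420,15.682) → (174.984,182.747) → (32.234,162.713) → (139.609,171.836) → (60.406,71.586).

Shape 3 is a regular polygon drawn with `<polygon>`. Its stroke #ff00ff means score at S581, F1973. After flipping Y the toolpath is (141.523,155.013) → (129.639,169.221) → (143.847,181.105) → (155.731,166.897) → (141.523,155.013), returning to the start.

(Gcodetools for Inkscape — laser output)
G21
G90
G00 X120.048 Y41.116
M4 S160
G1 X102.025 Y51.342 F3559
G1 X76.221 Y51.980
G1 X55.896 Y45.734
G1 X54.307 Y35.310
M5
G00 X173.420 Y15.682
M4 S160
G1 X174.984 Y182.747 F3559
G1 X32.234 Y162.713
G1 X139.609 Y171.836
G1 X60.406 Y71.586
M5
G00 X141.523 Y155.013
M4 S581
G1 X129.639 Y169.221 F1973
G1 X143.847 Y181.105
G1 X155.731 Y166.897
G1 X141.523 Y155.013
M5
G00 X0.000 Y0.000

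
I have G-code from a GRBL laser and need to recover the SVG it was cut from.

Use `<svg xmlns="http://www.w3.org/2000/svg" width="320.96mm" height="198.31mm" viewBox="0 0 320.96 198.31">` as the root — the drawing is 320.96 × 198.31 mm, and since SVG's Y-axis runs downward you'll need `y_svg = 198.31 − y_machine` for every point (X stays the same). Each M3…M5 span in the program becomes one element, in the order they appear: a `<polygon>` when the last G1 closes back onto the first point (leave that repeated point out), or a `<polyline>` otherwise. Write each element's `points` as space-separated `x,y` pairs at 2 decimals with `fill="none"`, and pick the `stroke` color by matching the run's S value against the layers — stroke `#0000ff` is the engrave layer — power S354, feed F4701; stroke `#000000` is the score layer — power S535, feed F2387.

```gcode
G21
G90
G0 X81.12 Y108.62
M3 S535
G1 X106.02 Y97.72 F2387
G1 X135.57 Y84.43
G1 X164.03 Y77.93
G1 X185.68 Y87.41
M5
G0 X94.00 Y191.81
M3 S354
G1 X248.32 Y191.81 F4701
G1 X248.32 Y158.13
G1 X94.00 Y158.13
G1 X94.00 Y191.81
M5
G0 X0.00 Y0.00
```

Each laser-on run becomes one SVG element. Flip Y back into SVG space with y_svg = 198.31 − y_machine.

Run 1: S535 ⇒ score layer `#000000`. The run is open, so emit a `<polyline>` with points (Y-flipped): 81.12,89.69 106.02,100.59 135.57,113.88 164.03,120.38 185.68,110.90.

Run 2: power S354 maps to stroke `#0000ff` (engrave). The run returns to its start, so emit a `<polygon>` with points (Y-flipped): 94.00,6.50 248.32,6.50 248.32,40.18 94.00,40.18.

<svg xmlns="http://www.w3.org/2000/svg" width="320.96mm" height="198.31mm" viewBox="0 0 320.96 198.31">
  <polyline points="81.12,89.69 106.02,100.59 135.57,113.88 164.03,120.38 185.68,110.90" fill="none" stroke="#000000"/>
  <polygon points="94.00,6.50 248.32,6.50 248.32,40.18 94.00,40.18" fill="none" stroke="#0000ff"/>
</svg>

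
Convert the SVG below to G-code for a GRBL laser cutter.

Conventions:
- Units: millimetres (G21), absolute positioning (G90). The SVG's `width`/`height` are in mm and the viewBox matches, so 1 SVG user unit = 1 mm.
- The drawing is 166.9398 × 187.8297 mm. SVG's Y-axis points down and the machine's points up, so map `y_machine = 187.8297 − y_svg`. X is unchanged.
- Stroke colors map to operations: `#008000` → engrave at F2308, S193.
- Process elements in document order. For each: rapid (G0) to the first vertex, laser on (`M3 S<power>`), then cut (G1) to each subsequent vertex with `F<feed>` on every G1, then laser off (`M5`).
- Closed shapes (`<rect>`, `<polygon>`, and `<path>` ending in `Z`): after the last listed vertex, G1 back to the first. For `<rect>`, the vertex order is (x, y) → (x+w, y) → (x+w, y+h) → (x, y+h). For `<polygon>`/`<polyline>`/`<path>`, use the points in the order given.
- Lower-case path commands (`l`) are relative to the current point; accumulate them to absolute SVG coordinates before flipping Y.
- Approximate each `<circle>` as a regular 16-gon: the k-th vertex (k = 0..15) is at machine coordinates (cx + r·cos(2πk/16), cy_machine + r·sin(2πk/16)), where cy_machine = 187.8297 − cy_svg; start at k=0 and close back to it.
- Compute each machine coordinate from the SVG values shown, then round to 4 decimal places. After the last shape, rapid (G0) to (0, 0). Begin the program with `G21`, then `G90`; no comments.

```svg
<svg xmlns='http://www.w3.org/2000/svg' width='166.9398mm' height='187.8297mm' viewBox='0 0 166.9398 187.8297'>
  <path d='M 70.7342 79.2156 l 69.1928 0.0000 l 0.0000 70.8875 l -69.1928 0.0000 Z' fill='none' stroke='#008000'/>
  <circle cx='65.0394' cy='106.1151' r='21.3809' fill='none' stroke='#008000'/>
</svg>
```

G21
G90
G0 X70.7342 Y108.6141
M3 S193
G1 X139.9270 Y108.6141 F2308
G1 X139.9270 Y37.7266 F2308
G1 X70.7342 Y37.7266 F2308
G1 X70.7342 Y108.6141 F2308
M5
G0 X86.4203 Y81.7146
M3 S193
G1 X84.7928 Y89.8967 F2308
G1 X80.1580 Y96.8332 F2308
G1 X73.2215 Y101.4680 F2308
G1 X65.0394 Y103.0955 F2308
G1 X56.8573 Y101.4680 F2308
G1 X49.9208 Y96.8332 F2308
G1 X45.2860 Y89.8967 F2308
G1 X43.6585 Y81.7146 F2308
G1 X45.2860 Y73.5325 F2308
G1 X49.9208 Y66.5960 F2308
G1 X56.8573 Y61.9612 F2308
G1 X65.0394 Y60.3337 F2308
G1 X73.2215 Y61.9612 F2308
G1 X80.1580 Y66.5960 F2308
G1 X84.7928 Y73.5325 F2308
G1 X86.4203 Y81.7146 F2308
M5
G0 X0.0000 Y0.0000

viewBox `0 0 166.9398 187.8297` with mm width/height → 1 unit = 1 mm. Flip: y_m = 187.8297 − y_svg.

**Shape 1** — `<path>` rectangle, stroke `#008000` → engrave (S193, F2308). Machine vertices: (70.7342,108.6141) → (139.9270,108.6141) → (139.9270,37.7266) → (70.7342,37.7266) → (70.7342,108.6141). Closed: final G1 returns to the first vertex.

**Shape 2** — `<circle>` circle, stroke `#008000` → engrave (S193, F2308). Machine vertices: (86.4203,81.7146) → (84.7928,89.8967) → (80.1580,96.8332) → (73.2215,101.4680) → (65.0394,103.0955) → (56.8573,101.4680) → (49.9208,96.8332) → (45.2860,89.8967) → (43.6585,81.7146) → (45.2860,73.5325) → (49.9208,66.5960) → (56.8573,61.9612) → (65.0394,60.3337) → (73.2215,61.9612) → (80.1580,66.5960) → (84.7928,73.5325) → (86.4203,81.7146). Closed: final G1 returns to the first vertex.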